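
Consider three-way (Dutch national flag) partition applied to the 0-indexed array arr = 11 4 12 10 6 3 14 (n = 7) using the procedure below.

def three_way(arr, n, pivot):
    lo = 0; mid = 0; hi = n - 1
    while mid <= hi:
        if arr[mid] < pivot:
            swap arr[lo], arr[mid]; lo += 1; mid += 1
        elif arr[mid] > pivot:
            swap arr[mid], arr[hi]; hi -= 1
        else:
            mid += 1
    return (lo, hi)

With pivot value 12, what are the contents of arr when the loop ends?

11 4 10 6 3 12 14

lo=0 mid=0 hi=6
11<12: swap(0,0), lo=1 mid=1 ⇒ 11 4 12 10 6 3 14
4<12: swap(1,1), lo=2 mid=2 ⇒ 11 4 12 10 6 3 14
12=12: mid=3
10<12: swap(2,3), lo=3 mid=4 ⇒ 11 4 10 12 6 3 14
6<12: swap(3,4), lo=4 mid=5 ⇒ 11 4 10 6 12 3 14
3<12: swap(4,5), lo=5 mid=6 ⇒ 11 4 10 6 3 12 14
14>12: swap(6,6), hi=5 ⇒ 11 4 10 6 3 12 14
done. lo=5 hi=5; arr=11 4 10 6 3 12 14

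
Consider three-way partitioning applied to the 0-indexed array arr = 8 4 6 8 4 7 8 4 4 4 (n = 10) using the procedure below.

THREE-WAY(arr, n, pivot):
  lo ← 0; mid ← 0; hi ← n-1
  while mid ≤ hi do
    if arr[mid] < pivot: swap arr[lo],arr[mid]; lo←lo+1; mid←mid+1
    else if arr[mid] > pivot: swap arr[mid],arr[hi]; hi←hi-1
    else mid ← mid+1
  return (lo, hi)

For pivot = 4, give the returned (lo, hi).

(0, 4)

pivot = 4; lo=0, mid=0, hi=9
arr[mid]=8>4: swap arr[0],arr[9]; hi=8 → 4 4 6 8 4 7 8 4 4 8
arr[mid]=4=4: mid=1
arr[mid]=4=4: mid=2
arr[mid]=6>4: swap arr[2],arr[8]; hi=7 → 4 4 4 8 4 7 8 4 6 8
arr[mid]=4=4: mid=3
arr[mid]=8>4: swap arr[3],arr[7]; hi=6 → 4 4 4 4 4 7 8 8 6 8
arr[mid]=4=4: mid=4
arr[mid]=4=4: mid=5
arr[mid]=7>4: swap arr[5],arr[6]; hi=5 → 4 4 4 4 4 8 7 8 6 8
arr[mid]=8>4: swap arr[5],arr[5]; hi=4 → 4 4 4 4 4 8 7 8 6 8
end: lo=0, hi=4; arr = 4 4 4 4 4 8 7 8 6 8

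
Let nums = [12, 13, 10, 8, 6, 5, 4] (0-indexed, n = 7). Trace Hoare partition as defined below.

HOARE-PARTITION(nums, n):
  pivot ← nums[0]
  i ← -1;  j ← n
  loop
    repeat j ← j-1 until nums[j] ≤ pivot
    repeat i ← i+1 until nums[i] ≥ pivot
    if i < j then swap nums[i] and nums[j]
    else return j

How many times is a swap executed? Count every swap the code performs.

pivot = nums[0] = 12; i = -1, j = 7
j→6 (nums[6]=4≤12), i→0 (nums[0]=12≥12); i<j, swap → [4, 13, 10, 8, 6, 5, 12]
j→5 (nums[5]=5≤12), i→1 (nums[1]=13≥12); i<j, swap → [4, 5, 10, 8, 6, 13, 12]
j→4, i→5; i≥j, return j=4. nums = [4, 5, 10, 8, 6, 13, 12]

2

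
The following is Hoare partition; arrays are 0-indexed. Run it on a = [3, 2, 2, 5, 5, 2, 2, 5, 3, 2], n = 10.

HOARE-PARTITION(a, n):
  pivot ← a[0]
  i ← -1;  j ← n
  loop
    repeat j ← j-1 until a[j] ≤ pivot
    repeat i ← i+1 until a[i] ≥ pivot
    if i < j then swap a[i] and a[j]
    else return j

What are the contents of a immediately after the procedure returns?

pivot = a[0] = 3; i = -1, j = 10
j→9 (a[9]=2≤3), i→0 (a[0]=3≥3); i<j, swap → [2, 2, 2, 5, 5, 2, 2, 5, 3, 3]
j→8 (a[8]=3≤3), i→3 (a[3]=5≥3); i<j, swap → [2, 2, 2, 3, 5, 2, 2, 5, 5, 3]
j→6 (a[6]=2≤3), i→4 (a[4]=5≥3); i<j, swap → [2, 2, 2, 3, 2, 2, 5, 5, 5, 3]
j→5, i→6; i≥j, return j=5. a = [2, 2, 2, 3, 2, 2, 5, 5, 5, 3]

[2, 2, 2, 3, 2, 2, 5, 5, 5, 3]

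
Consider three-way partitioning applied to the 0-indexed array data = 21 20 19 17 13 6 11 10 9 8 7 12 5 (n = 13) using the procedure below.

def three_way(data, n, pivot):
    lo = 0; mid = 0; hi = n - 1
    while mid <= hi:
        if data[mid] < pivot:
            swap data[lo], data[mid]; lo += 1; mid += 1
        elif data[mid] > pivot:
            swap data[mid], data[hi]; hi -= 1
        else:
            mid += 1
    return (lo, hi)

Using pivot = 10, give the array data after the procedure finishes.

pivot = 10; lo=0, mid=0, hi=12
data[mid]=21>10: swap data[0],data[12]; hi=11 → 5 20 19 17 13 6 11 10 9 8 7 12 21
data[mid]=5<10: swap data[0],data[0]; lo=1,mid=1 → 5 20 19 17 13 6 11 10 9 8 7 12 21
data[mid]=20>10: swap data[1],data[11]; hi=10 → 5 12 19 17 13 6 11 10 9 8 7 20 21
data[mid]=12>10: swap data[1],data[10]; hi=9 → 5 7 19 17 13 6 11 10 9 8 12 20 21
data[mid]=7<10: swap data[1],data[1]; lo=2,mid=2 → 5 7 19 17 13 6 11 10 9 8 12 20 21
data[mid]=19>10: swap data[2],data[9]; hi=8 → 5 7 8 17 13 6 11 10 9 19 12 20 21
data[mid]=8<10: swap data[2],data[2]; lo=3,mid=3 → 5 7 8 17 13 6 11 10 9 19 12 20 21
data[mid]=17>10: swap data[3],data[8]; hi=7 → 5 7 8 9 13 6 11 10 17 19 12 20 21
data[mid]=9<10: swap data[3],data[3]; lo=4,mid=4 → 5 7 8 9 13 6 11 10 17 19 12 20 21
data[mid]=13>10: swap data[4],data[7]; hi=6 → 5 7 8 9 10 6 11 13 17 19 12 20 21
data[mid]=10=10: mid=5
data[mid]=6<10: swap data[4],data[5]; lo=5,mid=6 → 5 7 8 9 6 10 11 13 17 19 12 20 21
data[mid]=11>10: swap data[6],data[6]; hi=5 → 5 7 8 9 6 10 11 13 17 19 12 20 21
end: lo=5, hi=5; data = 5 7 8 9 6 10 11 13 17 19 12 20 21

5 7 8 9 6 10 11 13 17 19 12 20 21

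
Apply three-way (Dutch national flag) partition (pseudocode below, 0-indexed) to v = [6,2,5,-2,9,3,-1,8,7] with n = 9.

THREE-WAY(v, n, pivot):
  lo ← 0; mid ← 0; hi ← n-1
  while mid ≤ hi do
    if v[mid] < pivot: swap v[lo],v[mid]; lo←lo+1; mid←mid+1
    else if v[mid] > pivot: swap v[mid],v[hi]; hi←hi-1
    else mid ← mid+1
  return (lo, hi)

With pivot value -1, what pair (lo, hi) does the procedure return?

lo=0 mid=0 hi=8
6>-1: swap(0,8), hi=7 ⇒ [7,2,5,-2,9,3,-1,8,6]
7>-1: swap(0,7), hi=6 ⇒ [8,2,5,-2,9,3,-1,7,6]
8>-1: swap(0,6), hi=5 ⇒ [-1,2,5,-2,9,3,8,7,6]
-1=-1: mid=1
2>-1: swap(1,5), hi=4 ⇒ [-1,3,5,-2,9,2,8,7,6]
3>-1: swap(1,4), hi=3 ⇒ [-1,9,5,-2,3,2,8,7,6]
9>-1: swap(1,3), hi=2 ⇒ [-1,-2,5,9,3,2,8,7,6]
-2<-1: swap(0,1), lo=1 mid=2 ⇒ [-2,-1,5,9,3,2,8,7,6]
5>-1: swap(2,2), hi=1 ⇒ [-2,-1,5,9,3,2,8,7,6]
done. lo=1 hi=1; v=[-2,-1,5,9,3,2,8,7,6]

(1, 1)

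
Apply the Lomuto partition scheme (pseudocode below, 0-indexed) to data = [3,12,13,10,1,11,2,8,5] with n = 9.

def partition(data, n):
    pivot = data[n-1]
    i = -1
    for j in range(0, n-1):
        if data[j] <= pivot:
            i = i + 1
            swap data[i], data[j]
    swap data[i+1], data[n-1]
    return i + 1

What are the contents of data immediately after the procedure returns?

[3,1,2,5,12,11,13,8,10]

pivot = data[8] = 5; i = -1
j=0: data[0]=3 ≤ 5 → i=0, swap data[0],data[0] (no change) → [3,12,13,10,1,11,2,8,5]
j=1: data[1]=12 > 5 → no swap
j=2: data[2]=13 > 5 → no swap
j=3: data[3]=10 > 5 → no swap
j=4: data[4]=1 ≤ 5 → i=1, swap data[1],data[4] → [3,1,13,10,12,11,2,8,5]
j=5: data[5]=11 > 5 → no swap
j=6: data[6]=2 ≤ 5 → i=2, swap data[2],data[6] → [3,1,2,10,12,11,13,8,5]
j=7: data[7]=8 > 5 → no swap
final swap data[3],data[8] → [3,1,2,5,12,11,13,8,10]; return 3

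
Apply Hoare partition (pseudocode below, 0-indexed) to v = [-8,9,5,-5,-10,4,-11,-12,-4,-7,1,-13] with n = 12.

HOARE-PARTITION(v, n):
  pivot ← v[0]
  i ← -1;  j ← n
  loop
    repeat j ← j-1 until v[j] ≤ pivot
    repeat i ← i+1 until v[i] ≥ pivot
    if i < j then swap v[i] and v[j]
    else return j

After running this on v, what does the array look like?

pivot=-8
j stops at 11 (-13), i stops at 0 (-8); swap ⇒ [-13,9,5,-5,-10,4,-11,-12,-4,-7,1,-8]
j stops at 7 (-12), i stops at 1 (9); swap ⇒ [-13,-12,5,-5,-10,4,-11,9,-4,-7,1,-8]
j stops at 6 (-11), i stops at 2 (5); swap ⇒ [-13,-12,-11,-5,-10,4,5,9,-4,-7,1,-8]
j stops at 4 (-10), i stops at 3 (-5); swap ⇒ [-13,-12,-11,-10,-5,4,5,9,-4,-7,1,-8]
j stops at 3, i stops at 4; i≥j ⇒ return 3. v=[-13,-12,-11,-10,-5,4,5,9,-4,-7,1,-8]

[-13,-12,-11,-10,-5,4,5,9,-4,-7,1,-8]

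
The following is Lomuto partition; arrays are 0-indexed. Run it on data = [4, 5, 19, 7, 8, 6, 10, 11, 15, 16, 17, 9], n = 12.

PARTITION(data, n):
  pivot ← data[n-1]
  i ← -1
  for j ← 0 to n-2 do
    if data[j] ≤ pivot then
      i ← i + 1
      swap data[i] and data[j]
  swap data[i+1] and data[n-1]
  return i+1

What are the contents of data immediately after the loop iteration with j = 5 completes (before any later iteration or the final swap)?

pivot=9, i=-1
j=0: 4≤9, i=0, swap(0,0) ⇒ [4, 5, 19, 7, 8, 6, 10, 11, 15, 16, 17, 9]
j=1: 5≤9, i=1, swap(1,1) ⇒ [4, 5, 19, 7, 8, 6, 10, 11, 15, 16, 17, 9]
j=2: 19>9, skip
j=3: 7≤9, i=2, swap(2,3) ⇒ [4, 5, 7, 19, 8, 6, 10, 11, 15, 16, 17, 9]
j=4: 8≤9, i=3, swap(3,4) ⇒ [4, 5, 7, 8, 19, 6, 10, 11, 15, 16, 17, 9]
j=5: 6≤9, i=4, swap(4,5) ⇒ [4, 5, 7, 8, 6, 19, 10, 11, 15, 16, 17, 9]
(after j=5) data = [4, 5, 7, 8, 6, 19, 10, 11, 15, 16, 17, 9]

[4, 5, 7, 8, 6, 19, 10, 11, 15, 16, 17, 9]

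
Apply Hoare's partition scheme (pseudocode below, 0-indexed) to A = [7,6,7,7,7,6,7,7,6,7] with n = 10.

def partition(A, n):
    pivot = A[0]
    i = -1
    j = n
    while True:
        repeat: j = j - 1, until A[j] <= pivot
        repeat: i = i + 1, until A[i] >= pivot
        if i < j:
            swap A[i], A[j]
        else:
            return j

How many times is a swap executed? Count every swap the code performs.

pivot = A[0] = 7; i = -1, j = 10
j→9 (A[9]=7≤7), i→0 (A[0]=7≥7); i<j, swap → [7,6,7,7,7,6,7,7,6,7]
j→8 (A[8]=6≤7), i→2 (A[2]=7≥7); i<j, swap → [7,6,6,7,7,6,7,7,7,7]
j→7 (A[7]=7≤7), i→3 (A[3]=7≥7); i<j, swap → [7,6,6,7,7,6,7,7,7,7]
j→6 (A[6]=7≤7), i→4 (A[4]=7≥7); i<j, swap → [7,6,6,7,7,6,7,7,7,7]
j→5, i→6; i≥j, return j=5. A = [7,6,6,7,7,6,7,7,7,7]

4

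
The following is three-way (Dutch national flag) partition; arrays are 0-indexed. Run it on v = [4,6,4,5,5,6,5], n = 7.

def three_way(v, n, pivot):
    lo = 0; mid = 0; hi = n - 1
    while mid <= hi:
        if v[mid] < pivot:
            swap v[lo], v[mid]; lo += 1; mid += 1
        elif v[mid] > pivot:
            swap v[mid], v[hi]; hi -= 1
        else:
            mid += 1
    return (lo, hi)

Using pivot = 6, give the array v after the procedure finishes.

[4,4,5,5,5,6,6]

lo=0 mid=0 hi=6
4<6: swap(0,0), lo=1 mid=1 ⇒ [4,6,4,5,5,6,5]
6=6: mid=2
4<6: swap(1,2), lo=2 mid=3 ⇒ [4,4,6,5,5,6,5]
5<6: swap(2,3), lo=3 mid=4 ⇒ [4,4,5,6,5,6,5]
5<6: swap(3,4), lo=4 mid=5 ⇒ [4,4,5,5,6,6,5]
6=6: mid=6
5<6: swap(4,6), lo=5 mid=7 ⇒ [4,4,5,5,5,6,6]
done. lo=5 hi=6; v=[4,4,5,5,5,6,6]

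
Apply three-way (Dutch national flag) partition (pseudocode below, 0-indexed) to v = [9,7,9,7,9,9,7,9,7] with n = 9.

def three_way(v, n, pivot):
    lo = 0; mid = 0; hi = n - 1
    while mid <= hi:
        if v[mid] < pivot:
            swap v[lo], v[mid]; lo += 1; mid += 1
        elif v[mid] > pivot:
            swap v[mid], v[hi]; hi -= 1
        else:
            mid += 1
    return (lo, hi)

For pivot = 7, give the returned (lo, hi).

(0, 3)

lo=0 mid=0 hi=8
9>7: swap(0,8), hi=7 ⇒ [7,7,9,7,9,9,7,9,9]
7=7: mid=1
7=7: mid=2
9>7: swap(2,7), hi=6 ⇒ [7,7,9,7,9,9,7,9,9]
9>7: swap(2,6), hi=5 ⇒ [7,7,7,7,9,9,9,9,9]
7=7: mid=3
7=7: mid=4
9>7: swap(4,5), hi=4 ⇒ [7,7,7,7,9,9,9,9,9]
9>7: swap(4,4), hi=3 ⇒ [7,7,7,7,9,9,9,9,9]
done. lo=0 hi=3; v=[7,7,7,7,9,9,9,9,9]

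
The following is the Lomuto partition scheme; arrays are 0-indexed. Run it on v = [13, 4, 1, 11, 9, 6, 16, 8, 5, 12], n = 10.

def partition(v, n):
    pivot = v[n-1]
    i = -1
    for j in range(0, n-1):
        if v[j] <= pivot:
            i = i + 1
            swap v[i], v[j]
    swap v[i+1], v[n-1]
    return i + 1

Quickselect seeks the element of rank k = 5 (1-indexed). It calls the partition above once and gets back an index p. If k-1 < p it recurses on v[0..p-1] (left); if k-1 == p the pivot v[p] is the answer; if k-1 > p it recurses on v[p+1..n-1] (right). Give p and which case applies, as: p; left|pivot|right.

pivot = v[9] = 12; i = -1
j=0: v[0]=13 > 12 → no swap
j=1: v[1]=4 ≤ 12 → i=0, swap v[0],v[1] → [4, 13, 1, 11, 9, 6, 16, 8, 5, 12]
j=2: v[2]=1 ≤ 12 → i=1, swap v[1],v[2] → [4, 1, 13, 11, 9, 6, 16, 8, 5, 12]
j=3: v[3]=11 ≤ 12 → i=2, swap v[2],v[3] → [4, 1, 11, 13, 9, 6, 16, 8, 5, 12]
j=4: v[4]=9 ≤ 12 → i=3, swap v[3],v[4] → [4, 1, 11, 9, 13, 6, 16, 8, 5, 12]
j=5: v[5]=6 ≤ 12 → i=4, swap v[4],v[5] → [4, 1, 11, 9, 6, 13, 16, 8, 5, 12]
j=6: v[6]=16 > 12 → no swap
j=7: v[7]=8 ≤ 12 → i=5, swap v[5],v[7] → [4, 1, 11, 9, 6, 8, 16, 13, 5, 12]
j=8: v[8]=5 ≤ 12 → i=6, swap v[6],v[8] → [4, 1, 11, 9, 6, 8, 5, 13, 16, 12]
final swap v[7],v[9] → [4, 1, 11, 9, 6, 8, 5, 12, 16, 13]; return 7
p = 7; k-1 = 4 < 7 ⇒ left

7; left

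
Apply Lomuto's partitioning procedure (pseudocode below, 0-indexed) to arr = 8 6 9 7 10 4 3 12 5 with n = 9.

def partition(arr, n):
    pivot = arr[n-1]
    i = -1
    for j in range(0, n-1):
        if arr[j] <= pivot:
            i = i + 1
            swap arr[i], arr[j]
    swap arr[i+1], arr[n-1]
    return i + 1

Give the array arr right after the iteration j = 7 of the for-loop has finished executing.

pivot=5, i=-1
j=0: 8>5, skip
j=1: 6>5, skip
j=2: 9>5, skip
j=3: 7>5, skip
j=4: 10>5, skip
j=5: 4≤5, i=0, swap(0,5) ⇒ 4 6 9 7 10 8 3 12 5
j=6: 3≤5, i=1, swap(1,6) ⇒ 4 3 9 7 10 8 6 12 5
j=7: 12>5, skip
(after j=7) arr = 4 3 9 7 10 8 6 12 5

4 3 9 7 10 8 6 12 5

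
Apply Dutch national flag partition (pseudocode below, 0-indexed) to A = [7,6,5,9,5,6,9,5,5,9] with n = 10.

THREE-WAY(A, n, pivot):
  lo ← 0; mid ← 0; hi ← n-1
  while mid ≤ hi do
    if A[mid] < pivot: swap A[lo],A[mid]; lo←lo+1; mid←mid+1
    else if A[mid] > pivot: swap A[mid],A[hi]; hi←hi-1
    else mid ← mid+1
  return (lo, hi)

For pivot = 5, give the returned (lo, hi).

(0, 3)

pivot = 5; lo=0, mid=0, hi=9
A[mid]=7>5: swap A[0],A[9]; hi=8 → [9,6,5,9,5,6,9,5,5,7]
A[mid]=9>5: swap A[0],A[8]; hi=7 → [5,6,5,9,5,6,9,5,9,7]
A[mid]=5=5: mid=1
A[mid]=6>5: swap A[1],A[7]; hi=6 → [5,5,5,9,5,6,9,6,9,7]
A[mid]=5=5: mid=2
A[mid]=5=5: mid=3
A[mid]=9>5: swap A[3],A[6]; hi=5 → [5,5,5,9,5,6,9,6,9,7]
A[mid]=9>5: swap A[3],A[5]; hi=4 → [5,5,5,6,5,9,9,6,9,7]
A[mid]=6>5: swap A[3],A[4]; hi=3 → [5,5,5,5,6,9,9,6,9,7]
A[mid]=5=5: mid=4
end: lo=0, hi=3; A = [5,5,5,5,6,9,9,6,9,7]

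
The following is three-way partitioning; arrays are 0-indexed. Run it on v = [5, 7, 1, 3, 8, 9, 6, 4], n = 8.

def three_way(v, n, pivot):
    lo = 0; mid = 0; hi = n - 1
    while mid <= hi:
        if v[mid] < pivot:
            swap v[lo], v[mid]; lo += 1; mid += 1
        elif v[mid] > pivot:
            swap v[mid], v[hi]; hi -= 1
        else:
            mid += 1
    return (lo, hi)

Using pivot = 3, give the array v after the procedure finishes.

[1, 3, 7, 8, 9, 6, 4, 5]

pivot = 3; lo=0, mid=0, hi=7
v[mid]=5>3: swap v[0],v[7]; hi=6 → [4, 7, 1, 3, 8, 9, 6, 5]
v[mid]=4>3: swap v[0],v[6]; hi=5 → [6, 7, 1, 3, 8, 9, 4, 5]
v[mid]=6>3: swap v[0],v[5]; hi=4 → [9, 7, 1, 3, 8, 6, 4, 5]
v[mid]=9>3: swap v[0],v[4]; hi=3 → [8, 7, 1, 3, 9, 6, 4, 5]
v[mid]=8>3: swap v[0],v[3]; hi=2 → [3, 7, 1, 8, 9, 6, 4, 5]
v[mid]=3=3: mid=1
v[mid]=7>3: swap v[1],v[2]; hi=1 → [3, 1, 7, 8, 9, 6, 4, 5]
v[mid]=1<3: swap v[0],v[1]; lo=1,mid=2 → [1, 3, 7, 8, 9, 6, 4, 5]
end: lo=1, hi=1; v = [1, 3, 7, 8, 9, 6, 4, 5]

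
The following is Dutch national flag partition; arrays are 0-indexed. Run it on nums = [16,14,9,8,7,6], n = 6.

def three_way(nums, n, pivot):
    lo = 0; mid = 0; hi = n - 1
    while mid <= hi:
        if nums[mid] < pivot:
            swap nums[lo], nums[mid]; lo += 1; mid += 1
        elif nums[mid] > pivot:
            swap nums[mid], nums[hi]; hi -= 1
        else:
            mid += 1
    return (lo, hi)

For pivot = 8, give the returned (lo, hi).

(2, 2)

lo=0 mid=0 hi=5
16>8: swap(0,5), hi=4 ⇒ [6,14,9,8,7,16]
6<8: swap(0,0), lo=1 mid=1 ⇒ [6,14,9,8,7,16]
14>8: swap(1,4), hi=3 ⇒ [6,7,9,8,14,16]
7<8: swap(1,1), lo=2 mid=2 ⇒ [6,7,9,8,14,16]
9>8: swap(2,3), hi=2 ⇒ [6,7,8,9,14,16]
8=8: mid=3
done. lo=2 hi=2; nums=[6,7,8,9,14,16]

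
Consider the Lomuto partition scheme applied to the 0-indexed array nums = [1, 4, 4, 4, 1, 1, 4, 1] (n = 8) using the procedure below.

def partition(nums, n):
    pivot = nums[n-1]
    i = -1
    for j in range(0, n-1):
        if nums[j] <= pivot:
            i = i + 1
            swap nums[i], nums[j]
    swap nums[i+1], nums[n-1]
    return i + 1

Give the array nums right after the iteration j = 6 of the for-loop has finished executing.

[1, 1, 1, 4, 4, 4, 4, 1]

pivot=1, i=-1
j=0: 1≤1, i=0, swap(0,0) ⇒ [1, 4, 4, 4, 1, 1, 4, 1]
j=1: 4>1, skip
j=2: 4>1, skip
j=3: 4>1, skip
j=4: 1≤1, i=1, swap(1,4) ⇒ [1, 1, 4, 4, 4, 1, 4, 1]
j=5: 1≤1, i=2, swap(2,5) ⇒ [1, 1, 1, 4, 4, 4, 4, 1]
j=6: 4>1, skip
(after j=6) nums = [1, 1, 1, 4, 4, 4, 4, 1]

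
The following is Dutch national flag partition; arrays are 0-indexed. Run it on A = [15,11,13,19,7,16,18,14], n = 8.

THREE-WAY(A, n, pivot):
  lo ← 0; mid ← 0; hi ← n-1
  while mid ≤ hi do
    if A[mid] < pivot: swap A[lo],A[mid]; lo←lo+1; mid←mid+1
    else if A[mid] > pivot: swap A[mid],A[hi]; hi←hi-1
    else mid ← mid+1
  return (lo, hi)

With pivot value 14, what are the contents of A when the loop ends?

[11,13,7,14,16,18,19,15]

pivot = 14; lo=0, mid=0, hi=7
A[mid]=15>14: swap A[0],A[7]; hi=6 → [14,11,13,19,7,16,18,15]
A[mid]=14=14: mid=1
A[mid]=11<14: swap A[0],A[1]; lo=1,mid=2 → [11,14,13,19,7,16,18,15]
A[mid]=13<14: swap A[1],A[2]; lo=2,mid=3 → [11,13,14,19,7,16,18,15]
A[mid]=19>14: swap A[3],A[6]; hi=5 → [11,13,14,18,7,16,19,15]
A[mid]=18>14: swap A[3],A[5]; hi=4 → [11,13,14,16,7,18,19,15]
A[mid]=16>14: swap A[3],A[4]; hi=3 → [11,13,14,7,16,18,19,15]
A[mid]=7<14: swap A[2],A[3]; lo=3,mid=4 → [11,13,7,14,16,18,19,15]
end: lo=3, hi=3; A = [11,13,7,14,16,18,19,15]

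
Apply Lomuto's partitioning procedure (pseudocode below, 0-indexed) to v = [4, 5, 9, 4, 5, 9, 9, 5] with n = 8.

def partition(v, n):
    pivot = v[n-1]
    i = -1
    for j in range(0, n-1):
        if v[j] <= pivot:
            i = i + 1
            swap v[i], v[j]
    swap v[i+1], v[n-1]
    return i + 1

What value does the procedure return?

4

pivot=5, i=-1
j=0: 4≤5, i=0, swap(0,0) ⇒ [4, 5, 9, 4, 5, 9, 9, 5]
j=1: 5≤5, i=1, swap(1,1) ⇒ [4, 5, 9, 4, 5, 9, 9, 5]
j=2: 9>5, skip
j=3: 4≤5, i=2, swap(2,3) ⇒ [4, 5, 4, 9, 5, 9, 9, 5]
j=4: 5≤5, i=3, swap(3,4) ⇒ [4, 5, 4, 5, 9, 9, 9, 5]
j=5: 9>5, skip
j=6: 9>5, skip
swap(4,7) ⇒ [4, 5, 4, 5, 5, 9, 9, 9]; return 4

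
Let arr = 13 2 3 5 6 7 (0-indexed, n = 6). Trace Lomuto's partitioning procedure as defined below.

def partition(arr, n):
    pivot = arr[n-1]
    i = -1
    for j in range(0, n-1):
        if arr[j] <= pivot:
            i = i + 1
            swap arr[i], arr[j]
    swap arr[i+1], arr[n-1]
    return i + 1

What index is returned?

pivot=7, i=-1
j=0: 13>7, skip
j=1: 2≤7, i=0, swap(0,1) ⇒ 2 13 3 5 6 7
j=2: 3≤7, i=1, swap(1,2) ⇒ 2 3 13 5 6 7
j=3: 5≤7, i=2, swap(2,3) ⇒ 2 3 5 13 6 7
j=4: 6≤7, i=3, swap(3,4) ⇒ 2 3 5 6 13 7
swap(4,5) ⇒ 2 3 5 6 7 13; return 4

4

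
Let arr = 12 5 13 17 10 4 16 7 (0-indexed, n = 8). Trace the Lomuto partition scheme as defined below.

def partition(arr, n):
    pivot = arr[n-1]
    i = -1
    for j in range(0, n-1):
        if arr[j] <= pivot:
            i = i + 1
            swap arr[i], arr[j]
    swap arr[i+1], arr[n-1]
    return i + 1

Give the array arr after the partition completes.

pivot = arr[7] = 7; i = -1
j=0: arr[0]=12 > 7 → no swap
j=1: arr[1]=5 ≤ 7 → i=0, swap arr[0],arr[1] → 5 12 13 17 10 4 16 7
j=2: arr[2]=13 > 7 → no swap
j=3: arr[3]=17 > 7 → no swap
j=4: arr[4]=10 > 7 → no swap
j=5: arr[5]=4 ≤ 7 → i=1, swap arr[1],arr[5] → 5 4 13 17 10 12 16 7
j=6: arr[6]=16 > 7 → no swap
final swap arr[2],arr[7] → 5 4 7 17 10 12 16 13; return 2

5 4 7 17 10 12 16 13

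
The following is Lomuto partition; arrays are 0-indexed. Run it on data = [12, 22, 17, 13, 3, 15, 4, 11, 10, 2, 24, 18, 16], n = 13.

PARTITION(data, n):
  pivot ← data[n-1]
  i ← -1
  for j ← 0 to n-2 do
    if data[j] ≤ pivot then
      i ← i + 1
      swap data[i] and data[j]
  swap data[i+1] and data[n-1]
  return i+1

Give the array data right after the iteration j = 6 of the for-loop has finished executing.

[12, 13, 3, 15, 4, 22, 17, 11, 10, 2, 24, 18, 16]

pivot=16, i=-1
j=0: 12≤16, i=0, swap(0,0) ⇒ [12, 22, 17, 13, 3, 15, 4, 11, 10, 2, 24, 18, 16]
j=1: 22>16, skip
j=2: 17>16, skip
j=3: 13≤16, i=1, swap(1,3) ⇒ [12, 13, 17, 22, 3, 15, 4, 11, 10, 2, 24, 18, 16]
j=4: 3≤16, i=2, swap(2,4) ⇒ [12, 13, 3, 22, 17, 15, 4, 11, 10, 2, 24, 18, 16]
j=5: 15≤16, i=3, swap(3,5) ⇒ [12, 13, 3, 15, 17, 22, 4, 11, 10, 2, 24, 18, 16]
j=6: 4≤16, i=4, swap(4,6) ⇒ [12, 13, 3, 15, 4, 22, 17, 11, 10, 2, 24, 18, 16]
(after j=6) data = [12, 13, 3, 15, 4, 22, 17, 11, 10, 2, 24, 18, 16]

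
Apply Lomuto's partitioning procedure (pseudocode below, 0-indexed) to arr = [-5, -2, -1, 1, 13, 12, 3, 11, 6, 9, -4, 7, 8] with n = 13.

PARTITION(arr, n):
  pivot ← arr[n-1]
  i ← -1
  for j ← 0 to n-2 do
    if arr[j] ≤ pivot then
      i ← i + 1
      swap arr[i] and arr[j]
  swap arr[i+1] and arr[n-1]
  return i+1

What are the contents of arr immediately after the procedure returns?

pivot=8, i=-1
j=0: -5≤8, i=0, swap(0,0) ⇒ [-5, -2, -1, 1, 13, 12, 3, 11, 6, 9, -4, 7, 8]
j=1: -2≤8, i=1, swap(1,1) ⇒ [-5, -2, -1, 1, 13, 12, 3, 11, 6, 9, -4, 7, 8]
j=2: -1≤8, i=2, swap(2,2) ⇒ [-5, -2, -1, 1, 13, 12, 3, 11, 6, 9, -4, 7, 8]
j=3: 1≤8, i=3, swap(3,3) ⇒ [-5, -2, -1, 1, 13, 12, 3, 11, 6, 9, -4, 7, 8]
j=4: 13>8, skip
j=5: 12>8, skip
j=6: 3≤8, i=4, swap(4,6) ⇒ [-5, -2, -1, 1, 3, 12, 13, 11, 6, 9, -4, 7, 8]
j=7: 11>8, skip
j=8: 6≤8, i=5, swap(5,8) ⇒ [-5, -2, -1, 1, 3, 6, 13, 11, 12, 9, -4, 7, 8]
j=9: 9>8, skip
j=10: -4≤8, i=6, swap(6,10) ⇒ [-5, -2, -1, 1, 3, 6, -4, 11, 12, 9, 13, 7, 8]
j=11: 7≤8, i=7, swap(7,11) ⇒ [-5, -2, -1, 1, 3, 6, -4, 7, 12, 9, 13, 11, 8]
swap(8,12) ⇒ [-5, -2, -1, 1, 3, 6, -4, 7, 8, 9, 13, 11, 12]; return 8

[-5, -2, -1, 1, 3, 6, -4, 7, 8, 9, 13, 11, 12]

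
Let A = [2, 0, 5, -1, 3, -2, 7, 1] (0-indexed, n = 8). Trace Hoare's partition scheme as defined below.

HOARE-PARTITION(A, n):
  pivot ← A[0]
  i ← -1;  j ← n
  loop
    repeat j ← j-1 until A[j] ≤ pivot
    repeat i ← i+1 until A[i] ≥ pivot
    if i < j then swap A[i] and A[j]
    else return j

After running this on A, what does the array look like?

pivot=2
j stops at 7 (1), i stops at 0 (2); swap ⇒ [1, 0, 5, -1, 3, -2, 7, 2]
j stops at 5 (-2), i stops at 2 (5); swap ⇒ [1, 0, -2, -1, 3, 5, 7, 2]
j stops at 3, i stops at 4; i≥j ⇒ return 3. A=[1, 0, -2, -1, 3, 5, 7, 2]

[1, 0, -2, -1, 3, 5, 7, 2]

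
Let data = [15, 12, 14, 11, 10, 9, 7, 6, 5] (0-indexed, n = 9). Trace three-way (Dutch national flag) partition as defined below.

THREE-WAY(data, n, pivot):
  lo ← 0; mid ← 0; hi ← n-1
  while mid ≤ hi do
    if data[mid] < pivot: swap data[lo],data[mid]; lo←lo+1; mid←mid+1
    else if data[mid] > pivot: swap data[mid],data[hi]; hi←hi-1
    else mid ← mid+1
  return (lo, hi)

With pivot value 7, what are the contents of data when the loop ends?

pivot = 7; lo=0, mid=0, hi=8
data[mid]=15>7: swap data[0],data[8]; hi=7 → [5, 12, 14, 11, 10, 9, 7, 6, 15]
data[mid]=5<7: swap data[0],data[0]; lo=1,mid=1 → [5, 12, 14, 11, 10, 9, 7, 6, 15]
data[mid]=12>7: swap data[1],data[7]; hi=6 → [5, 6, 14, 11, 10, 9, 7, 12, 15]
data[mid]=6<7: swap data[1],data[1]; lo=2,mid=2 → [5, 6, 14, 11, 10, 9, 7, 12, 15]
data[mid]=14>7: swap data[2],data[6]; hi=5 → [5, 6, 7, 11, 10, 9, 14, 12, 15]
data[mid]=7=7: mid=3
data[mid]=11>7: swap data[3],data[5]; hi=4 → [5, 6, 7, 9, 10, 11, 14, 12, 15]
data[mid]=9>7: swap data[3],data[4]; hi=3 → [5, 6, 7, 10, 9, 11, 14, 12, 15]
data[mid]=10>7: swap data[3],data[3]; hi=2 → [5, 6, 7, 10, 9, 11, 14, 12, 15]
end: lo=2, hi=2; data = [5, 6, 7, 10, 9, 11, 14, 12, 15]

[5, 6, 7, 10, 9, 11, 14, 12, 15]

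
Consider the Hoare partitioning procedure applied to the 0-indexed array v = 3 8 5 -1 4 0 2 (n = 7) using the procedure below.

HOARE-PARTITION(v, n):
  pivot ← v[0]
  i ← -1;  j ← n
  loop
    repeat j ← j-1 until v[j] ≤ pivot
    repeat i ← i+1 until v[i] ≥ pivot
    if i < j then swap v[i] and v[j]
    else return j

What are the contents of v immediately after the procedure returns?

pivot = v[0] = 3; i = -1, j = 7
j→6 (v[6]=2≤3), i→0 (v[0]=3≥3); i<j, swap → 2 8 5 -1 4 0 3
j→5 (v[5]=0≤3), i→1 (v[1]=8≥3); i<j, swap → 2 0 5 -1 4 8 3
j→3 (v[3]=-1≤3), i→2 (v[2]=5≥3); i<j, swap → 2 0 -1 5 4 8 3
j→2, i→3; i≥j, return j=2. v = 2 0 -1 5 4 8 3

2 0 -1 5 4 8 3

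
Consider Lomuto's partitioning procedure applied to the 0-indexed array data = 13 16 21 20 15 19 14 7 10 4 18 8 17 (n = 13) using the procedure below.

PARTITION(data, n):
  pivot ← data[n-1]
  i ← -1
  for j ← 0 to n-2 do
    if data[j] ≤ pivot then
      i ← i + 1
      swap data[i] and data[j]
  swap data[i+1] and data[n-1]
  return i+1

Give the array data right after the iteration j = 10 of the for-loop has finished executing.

13 16 15 14 7 10 4 21 19 20 18 8 17

pivot = data[12] = 17; i = -1
j=0: data[0]=13 ≤ 17 → i=0, swap data[0],data[0] (no change) → 13 16 21 20 15 19 14 7 10 4 18 8 17
j=1: data[1]=16 ≤ 17 → i=1, swap data[1],data[1] (no change) → 13 16 21 20 15 19 14 7 10 4 18 8 17
j=2: data[2]=21 > 17 → no swap
j=3: data[3]=20 > 17 → no swap
j=4: data[4]=15 ≤ 17 → i=2, swap data[2],data[4] → 13 16 15 20 21 19 14 7 10 4 18 8 17
j=5: data[5]=19 > 17 → no swap
j=6: data[6]=14 ≤ 17 → i=3, swap data[3],data[6] → 13 16 15 14 21 19 20 7 10 4 18 8 17
j=7: data[7]=7 ≤ 17 → i=4, swap data[4],data[7] → 13 16 15 14 7 19 20 21 10 4 18 8 17
j=8: data[8]=10 ≤ 17 → i=5, swap data[5],data[8] → 13 16 15 14 7 10 20 21 19 4 18 8 17
j=9: data[9]=4 ≤ 17 → i=6, swap data[6],data[9] → 13 16 15 14 7 10 4 21 19 20 18 8 17
j=10: data[10]=18 > 17 → no swap
(after j=10) data = 13 16 15 14 7 10 4 21 19 20 18 8 17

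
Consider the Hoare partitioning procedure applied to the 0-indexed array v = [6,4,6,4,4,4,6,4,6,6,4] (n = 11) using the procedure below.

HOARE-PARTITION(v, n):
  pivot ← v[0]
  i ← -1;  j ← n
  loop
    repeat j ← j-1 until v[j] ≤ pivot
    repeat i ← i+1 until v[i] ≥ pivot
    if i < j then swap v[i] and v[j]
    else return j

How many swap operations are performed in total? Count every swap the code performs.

pivot = v[0] = 6; i = -1, j = 11
j→10 (v[10]=4≤6), i→0 (v[0]=6≥6); i<j, swap → [4,4,6,4,4,4,6,4,6,6,6]
j→9 (v[9]=6≤6), i→2 (v[2]=6≥6); i<j, swap → [4,4,6,4,4,4,6,4,6,6,6]
j→8 (v[8]=6≤6), i→6 (v[6]=6≥6); i<j, swap → [4,4,6,4,4,4,6,4,6,6,6]
j→7, i→8; i≥j, return j=7. v = [4,4,6,4,4,4,6,4,6,6,6]

3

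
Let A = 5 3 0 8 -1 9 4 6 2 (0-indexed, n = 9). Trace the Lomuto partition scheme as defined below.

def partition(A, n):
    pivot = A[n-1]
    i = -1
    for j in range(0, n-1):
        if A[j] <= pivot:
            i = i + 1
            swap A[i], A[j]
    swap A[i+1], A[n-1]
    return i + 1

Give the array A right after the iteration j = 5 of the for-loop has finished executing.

pivot=2, i=-1
j=0: 5>2, skip
j=1: 3>2, skip
j=2: 0≤2, i=0, swap(0,2) ⇒ 0 3 5 8 -1 9 4 6 2
j=3: 8>2, skip
j=4: -1≤2, i=1, swap(1,4) ⇒ 0 -1 5 8 3 9 4 6 2
j=5: 9>2, skip
(after j=5) A = 0 -1 5 8 3 9 4 6 2

0 -1 5 8 3 9 4 6 2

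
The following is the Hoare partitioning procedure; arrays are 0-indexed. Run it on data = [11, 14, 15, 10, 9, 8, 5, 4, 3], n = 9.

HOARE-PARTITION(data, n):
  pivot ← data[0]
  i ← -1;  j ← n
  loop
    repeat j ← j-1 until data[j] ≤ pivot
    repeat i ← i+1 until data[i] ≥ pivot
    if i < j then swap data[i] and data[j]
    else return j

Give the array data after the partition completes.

pivot=11
j stops at 8 (3), i stops at 0 (11); swap ⇒ [3, 14, 15, 10, 9, 8, 5, 4, 11]
j stops at 7 (4), i stops at 1 (14); swap ⇒ [3, 4, 15, 10, 9, 8, 5, 14, 11]
j stops at 6 (5), i stops at 2 (15); swap ⇒ [3, 4, 5, 10, 9, 8, 15, 14, 11]
j stops at 5, i stops at 6; i≥j ⇒ return 5. data=[3, 4, 5, 10, 9, 8, 15, 14, 11]

[3, 4, 5, 10, 9, 8, 15, 14, 11]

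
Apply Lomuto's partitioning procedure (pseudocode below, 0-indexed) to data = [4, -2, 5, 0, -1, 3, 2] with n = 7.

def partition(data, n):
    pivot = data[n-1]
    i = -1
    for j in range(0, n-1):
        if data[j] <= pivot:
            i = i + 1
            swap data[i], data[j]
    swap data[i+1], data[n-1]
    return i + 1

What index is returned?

pivot = data[6] = 2; i = -1
j=0: data[0]=4 > 2 → no swap
j=1: data[1]=-2 ≤ 2 → i=0, swap data[0],data[1] → [-2, 4, 5, 0, -1, 3, 2]
j=2: data[2]=5 > 2 → no swap
j=3: data[3]=0 ≤ 2 → i=1, swap data[1],data[3] → [-2, 0, 5, 4, -1, 3, 2]
j=4: data[4]=-1 ≤ 2 → i=2, swap data[2],data[4] → [-2, 0, -1, 4, 5, 3, 2]
j=5: data[5]=3 > 2 → no swap
final swap data[3],data[6] → [-2, 0, -1, 2, 5, 3, 4]; return 3

3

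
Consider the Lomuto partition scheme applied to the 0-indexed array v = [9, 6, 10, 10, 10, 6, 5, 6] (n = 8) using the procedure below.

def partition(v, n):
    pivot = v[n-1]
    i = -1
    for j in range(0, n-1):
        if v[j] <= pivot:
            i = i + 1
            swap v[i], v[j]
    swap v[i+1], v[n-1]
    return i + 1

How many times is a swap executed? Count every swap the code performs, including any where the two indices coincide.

pivot=6, i=-1
j=0: 9>6, skip
j=1: 6≤6, i=0, swap(0,1) ⇒ [6, 9, 10, 10, 10, 6, 5, 6]
j=2: 10>6, skip
j=3: 10>6, skip
j=4: 10>6, skip
j=5: 6≤6, i=1, swap(1,5) ⇒ [6, 6, 10, 10, 10, 9, 5, 6]
j=6: 5≤6, i=2, swap(2,6) ⇒ [6, 6, 5, 10, 10, 9, 10, 6]
swap(3,7) ⇒ [6, 6, 5, 6, 10, 9, 10, 10]; return 3

4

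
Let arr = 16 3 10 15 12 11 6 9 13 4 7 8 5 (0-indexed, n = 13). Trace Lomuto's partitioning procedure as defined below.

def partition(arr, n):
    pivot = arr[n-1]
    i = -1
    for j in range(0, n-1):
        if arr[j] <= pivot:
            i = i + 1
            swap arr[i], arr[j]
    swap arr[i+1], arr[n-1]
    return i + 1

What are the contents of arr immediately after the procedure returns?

pivot = arr[12] = 5; i = -1
j=0: arr[0]=16 > 5 → no swap
j=1: arr[1]=3 ≤ 5 → i=0, swap arr[0],arr[1] → 3 16 10 15 12 11 6 9 13 4 7 8 5
j=2: arr[2]=10 > 5 → no swap
j=3: arr[3]=15 > 5 → no swap
j=4: arr[4]=12 > 5 → no swap
j=5: arr[5]=11 > 5 → no swap
j=6: arr[6]=6 > 5 → no swap
j=7: arr[7]=9 > 5 → no swap
j=8: arr[8]=13 > 5 → no swap
j=9: arr[9]=4 ≤ 5 → i=1, swap arr[1],arr[9] → 3 4 10 15 12 11 6 9 13 16 7 8 5
j=10: arr[10]=7 > 5 → no swap
j=11: arr[11]=8 > 5 → no swap
final swap arr[2],arr[12] → 3 4 5 15 12 11 6 9 13 16 7 8 10; return 2

3 4 5 15 12 11 6 9 13 16 7 8 10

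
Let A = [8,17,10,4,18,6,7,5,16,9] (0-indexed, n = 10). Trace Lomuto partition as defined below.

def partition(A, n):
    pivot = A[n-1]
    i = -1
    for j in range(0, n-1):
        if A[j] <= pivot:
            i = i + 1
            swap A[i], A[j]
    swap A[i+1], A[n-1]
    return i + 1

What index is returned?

5

pivot=9, i=-1
j=0: 8≤9, i=0, swap(0,0) ⇒ [8,17,10,4,18,6,7,5,16,9]
j=1: 17>9, skip
j=2: 10>9, skip
j=3: 4≤9, i=1, swap(1,3) ⇒ [8,4,10,17,18,6,7,5,16,9]
j=4: 18>9, skip
j=5: 6≤9, i=2, swap(2,5) ⇒ [8,4,6,17,18,10,7,5,16,9]
j=6: 7≤9, i=3, swap(3,6) ⇒ [8,4,6,7,18,10,17,5,16,9]
j=7: 5≤9, i=4, swap(4,7) ⇒ [8,4,6,7,5,10,17,18,16,9]
j=8: 16>9, skip
swap(5,9) ⇒ [8,4,6,7,5,9,17,18,16,10]; return 5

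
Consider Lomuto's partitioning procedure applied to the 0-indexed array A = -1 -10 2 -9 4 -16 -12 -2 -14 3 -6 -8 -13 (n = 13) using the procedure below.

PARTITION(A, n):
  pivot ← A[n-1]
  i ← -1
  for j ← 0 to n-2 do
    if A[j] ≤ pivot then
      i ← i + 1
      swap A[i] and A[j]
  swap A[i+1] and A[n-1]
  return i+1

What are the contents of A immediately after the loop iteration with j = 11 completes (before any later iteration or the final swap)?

pivot=-13, i=-1
j=0: -1>-13, skip
j=1: -10>-13, skip
j=2: 2>-13, skip
j=3: -9>-13, skip
j=4: 4>-13, skip
j=5: -16≤-13, i=0, swap(0,5) ⇒ -16 -10 2 -9 4 -1 -12 -2 -14 3 -6 -8 -13
j=6: -12>-13, skip
j=7: -2>-13, skip
j=8: -14≤-13, i=1, swap(1,8) ⇒ -16 -14 2 -9 4 -1 -12 -2 -10 3 -6 -8 -13
j=9: 3>-13, skip
j=10: -6>-13, skip
j=11: -8>-13, skip
(after j=11) A = -16 -14 2 -9 4 -1 -12 -2 -10 3 -6 -8 -13

-16 -14 2 -9 4 -1 -12 -2 -10 3 -6 -8 -13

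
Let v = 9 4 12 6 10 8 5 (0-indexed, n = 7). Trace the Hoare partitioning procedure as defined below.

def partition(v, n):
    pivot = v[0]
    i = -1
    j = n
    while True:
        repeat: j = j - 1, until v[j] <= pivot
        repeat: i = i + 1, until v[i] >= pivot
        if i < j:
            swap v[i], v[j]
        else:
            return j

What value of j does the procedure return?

pivot=9
j stops at 6 (5), i stops at 0 (9); swap ⇒ 5 4 12 6 10 8 9
j stops at 5 (8), i stops at 2 (12); swap ⇒ 5 4 8 6 10 12 9
j stops at 3, i stops at 4; i≥j ⇒ return 3. v=5 4 8 6 10 12 9

3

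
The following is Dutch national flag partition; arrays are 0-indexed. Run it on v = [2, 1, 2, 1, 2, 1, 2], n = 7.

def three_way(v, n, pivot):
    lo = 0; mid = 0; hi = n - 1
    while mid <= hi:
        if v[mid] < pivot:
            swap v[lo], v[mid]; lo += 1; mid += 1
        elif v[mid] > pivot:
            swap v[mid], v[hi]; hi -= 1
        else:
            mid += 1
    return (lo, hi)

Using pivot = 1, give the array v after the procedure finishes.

[1, 1, 1, 2, 2, 2, 2]

pivot = 1; lo=0, mid=0, hi=6
v[mid]=2>1: swap v[0],v[6]; hi=5 → [2, 1, 2, 1, 2, 1, 2]
v[mid]=2>1: swap v[0],v[5]; hi=4 → [1, 1, 2, 1, 2, 2, 2]
v[mid]=1=1: mid=1
v[mid]=1=1: mid=2
v[mid]=2>1: swap v[2],v[4]; hi=3 → [1, 1, 2, 1, 2, 2, 2]
v[mid]=2>1: swap v[2],v[3]; hi=2 → [1, 1, 1, 2, 2, 2, 2]
v[mid]=1=1: mid=3
end: lo=0, hi=2; v = [1, 1, 1, 2, 2, 2, 2]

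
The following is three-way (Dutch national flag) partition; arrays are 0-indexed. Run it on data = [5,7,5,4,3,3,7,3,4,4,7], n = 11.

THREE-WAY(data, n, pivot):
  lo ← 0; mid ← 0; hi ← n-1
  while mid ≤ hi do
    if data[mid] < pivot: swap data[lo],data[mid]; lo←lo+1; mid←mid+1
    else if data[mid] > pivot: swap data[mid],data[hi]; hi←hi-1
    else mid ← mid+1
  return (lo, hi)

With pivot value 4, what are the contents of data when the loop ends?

[3,3,3,4,4,4,7,5,7,7,5]

lo=0 mid=0 hi=10
5>4: swap(0,10), hi=9 ⇒ [7,7,5,4,3,3,7,3,4,4,5]
7>4: swap(0,9), hi=8 ⇒ [4,7,5,4,3,3,7,3,4,7,5]
4=4: mid=1
7>4: swap(1,8), hi=7 ⇒ [4,4,5,4,3,3,7,3,7,7,5]
4=4: mid=2
5>4: swap(2,7), hi=6 ⇒ [4,4,3,4,3,3,7,5,7,7,5]
3<4: swap(0,2), lo=1 mid=3 ⇒ [3,4,4,4,3,3,7,5,7,7,5]
4=4: mid=4
3<4: swap(1,4), lo=2 mid=5 ⇒ [3,3,4,4,4,3,7,5,7,7,5]
3<4: swap(2,5), lo=3 mid=6 ⇒ [3,3,3,4,4,4,7,5,7,7,5]
7>4: swap(6,6), hi=5 ⇒ [3,3,3,4,4,4,7,5,7,7,5]
done. lo=3 hi=5; data=[3,3,3,4,4,4,7,5,7,7,5]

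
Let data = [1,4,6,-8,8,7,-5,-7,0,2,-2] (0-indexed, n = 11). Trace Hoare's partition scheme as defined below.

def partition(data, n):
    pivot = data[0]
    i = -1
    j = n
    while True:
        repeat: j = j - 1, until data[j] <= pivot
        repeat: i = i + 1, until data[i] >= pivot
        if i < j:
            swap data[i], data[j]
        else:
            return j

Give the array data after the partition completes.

[-2,0,-7,-8,-5,7,8,6,4,2,1]

pivot=1
j stops at 10 (-2), i stops at 0 (1); swap ⇒ [-2,4,6,-8,8,7,-5,-7,0,2,1]
j stops at 8 (0), i stops at 1 (4); swap ⇒ [-2,0,6,-8,8,7,-5,-7,4,2,1]
j stops at 7 (-7), i stops at 2 (6); swap ⇒ [-2,0,-7,-8,8,7,-5,6,4,2,1]
j stops at 6 (-5), i stops at 4 (8); swap ⇒ [-2,0,-7,-8,-5,7,8,6,4,2,1]
j stops at 4, i stops at 5; i≥j ⇒ return 4. data=[-2,0,-7,-8,-5,7,8,6,4,2,1]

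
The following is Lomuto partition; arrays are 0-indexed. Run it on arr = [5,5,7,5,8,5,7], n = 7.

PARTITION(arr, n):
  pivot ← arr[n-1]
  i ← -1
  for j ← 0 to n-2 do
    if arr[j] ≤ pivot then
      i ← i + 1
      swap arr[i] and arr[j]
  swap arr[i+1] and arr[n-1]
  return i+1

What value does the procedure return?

5

pivot=7, i=-1
j=0: 5≤7, i=0, swap(0,0) ⇒ [5,5,7,5,8,5,7]
j=1: 5≤7, i=1, swap(1,1) ⇒ [5,5,7,5,8,5,7]
j=2: 7≤7, i=2, swap(2,2) ⇒ [5,5,7,5,8,5,7]
j=3: 5≤7, i=3, swap(3,3) ⇒ [5,5,7,5,8,5,7]
j=4: 8>7, skip
j=5: 5≤7, i=4, swap(4,5) ⇒ [5,5,7,5,5,8,7]
swap(5,6) ⇒ [5,5,7,5,5,7,8]; return 5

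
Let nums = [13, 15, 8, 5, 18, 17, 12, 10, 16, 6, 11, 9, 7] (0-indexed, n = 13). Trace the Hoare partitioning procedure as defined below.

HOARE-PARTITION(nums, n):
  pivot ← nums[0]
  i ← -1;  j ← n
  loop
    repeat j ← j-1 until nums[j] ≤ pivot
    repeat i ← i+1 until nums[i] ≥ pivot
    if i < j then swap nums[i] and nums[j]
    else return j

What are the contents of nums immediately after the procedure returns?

[7, 9, 8, 5, 11, 6, 12, 10, 16, 17, 18, 15, 13]

pivot = nums[0] = 13; i = -1, j = 13
j→12 (nums[12]=7≤13), i→0 (nums[0]=13≥13); i<j, swap → [7, 15, 8, 5, 18, 17, 12, 10, 16, 6, 11, 9, 13]
j→11 (nums[11]=9≤13), i→1 (nums[1]=15≥13); i<j, swap → [7, 9, 8, 5, 18, 17, 12, 10, 16, 6, 11, 15, 13]
j→10 (nums[10]=11≤13), i→4 (nums[4]=18≥13); i<j, swap → [7, 9, 8, 5, 11, 17, 12, 10, 16, 6, 18, 15, 13]
j→9 (nums[9]=6≤13), i→5 (nums[5]=17≥13); i<j, swap → [7, 9, 8, 5, 11, 6, 12, 10, 16, 17, 18, 15, 13]
j→7, i→8; i≥j, return j=7. nums = [7, 9, 8, 5, 11, 6, 12, 10, 16, 17, 18, 15, 13]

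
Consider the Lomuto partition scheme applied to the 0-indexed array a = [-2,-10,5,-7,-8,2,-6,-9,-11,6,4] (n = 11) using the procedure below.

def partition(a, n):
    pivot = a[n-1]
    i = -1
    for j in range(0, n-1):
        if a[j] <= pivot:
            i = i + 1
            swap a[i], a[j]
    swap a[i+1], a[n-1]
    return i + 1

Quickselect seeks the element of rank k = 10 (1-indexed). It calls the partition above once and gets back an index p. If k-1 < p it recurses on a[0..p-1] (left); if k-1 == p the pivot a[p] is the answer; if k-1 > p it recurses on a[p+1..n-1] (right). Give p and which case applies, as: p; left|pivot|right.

8; right

pivot=4, i=-1
j=0: -2≤4, i=0, swap(0,0) ⇒ [-2,-10,5,-7,-8,2,-6,-9,-11,6,4]
j=1: -10≤4, i=1, swap(1,1) ⇒ [-2,-10,5,-7,-8,2,-6,-9,-11,6,4]
j=2: 5>4, skip
j=3: -7≤4, i=2, swap(2,3) ⇒ [-2,-10,-7,5,-8,2,-6,-9,-11,6,4]
j=4: -8≤4, i=3, swap(3,4) ⇒ [-2,-10,-7,-8,5,2,-6,-9,-11,6,4]
j=5: 2≤4, i=4, swap(4,5) ⇒ [-2,-10,-7,-8,2,5,-6,-9,-11,6,4]
j=6: -6≤4, i=5, swap(5,6) ⇒ [-2,-10,-7,-8,2,-6,5,-9,-11,6,4]
j=7: -9≤4, i=6, swap(6,7) ⇒ [-2,-10,-7,-8,2,-6,-9,5,-11,6,4]
j=8: -11≤4, i=7, swap(7,8) ⇒ [-2,-10,-7,-8,2,-6,-9,-11,5,6,4]
j=9: 6>4, skip
swap(8,10) ⇒ [-2,-10,-7,-8,2,-6,-9,-11,4,6,5]; return 8
p = 8; k-1 = 9 > 8 ⇒ right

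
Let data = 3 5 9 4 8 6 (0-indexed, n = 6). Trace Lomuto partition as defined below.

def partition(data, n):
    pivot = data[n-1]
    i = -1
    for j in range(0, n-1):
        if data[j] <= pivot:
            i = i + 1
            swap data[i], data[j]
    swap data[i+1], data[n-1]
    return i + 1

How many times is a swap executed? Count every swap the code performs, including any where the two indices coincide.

pivot = data[5] = 6; i = -1
j=0: data[0]=3 ≤ 6 → i=0, swap data[0],data[0] (no change) → 3 5 9 4 8 6
j=1: data[1]=5 ≤ 6 → i=1, swap data[1],data[1] (no change) → 3 5 9 4 8 6
j=2: data[2]=9 > 6 → no swap
j=3: data[3]=4 ≤ 6 → i=2, swap data[2],data[3] → 3 5 4 9 8 6
j=4: data[4]=8 > 6 → no swap
final swap data[3],data[5] → 3 5 4 6 8 9; return 3

4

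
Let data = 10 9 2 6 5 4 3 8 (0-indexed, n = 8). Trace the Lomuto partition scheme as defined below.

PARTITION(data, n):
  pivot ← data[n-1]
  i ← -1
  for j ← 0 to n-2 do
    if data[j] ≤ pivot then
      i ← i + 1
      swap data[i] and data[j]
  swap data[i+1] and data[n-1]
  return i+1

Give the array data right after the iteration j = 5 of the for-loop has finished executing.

pivot=8, i=-1
j=0: 10>8, skip
j=1: 9>8, skip
j=2: 2≤8, i=0, swap(0,2) ⇒ 2 9 10 6 5 4 3 8
j=3: 6≤8, i=1, swap(1,3) ⇒ 2 6 10 9 5 4 3 8
j=4: 5≤8, i=2, swap(2,4) ⇒ 2 6 5 9 10 4 3 8
j=5: 4≤8, i=3, swap(3,5) ⇒ 2 6 5 4 10 9 3 8
(after j=5) data = 2 6 5 4 10 9 3 8

2 6 5 4 10 9 3 8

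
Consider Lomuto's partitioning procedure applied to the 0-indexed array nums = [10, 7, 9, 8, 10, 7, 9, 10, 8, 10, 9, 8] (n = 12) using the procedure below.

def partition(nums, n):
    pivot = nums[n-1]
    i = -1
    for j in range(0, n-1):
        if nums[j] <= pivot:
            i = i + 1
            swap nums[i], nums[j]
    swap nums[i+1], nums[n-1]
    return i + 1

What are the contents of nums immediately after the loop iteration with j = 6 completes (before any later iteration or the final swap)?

pivot = nums[11] = 8; i = -1
j=0: nums[0]=10 > 8 → no swap
j=1: nums[1]=7 ≤ 8 → i=0, swap nums[0],nums[1] → [7, 10, 9, 8, 10, 7, 9, 10, 8, 10, 9, 8]
j=2: nums[2]=9 > 8 → no swap
j=3: nums[3]=8 ≤ 8 → i=1, swap nums[1],nums[3] → [7, 8, 9, 10, 10, 7, 9, 10, 8, 10, 9, 8]
j=4: nums[4]=10 > 8 → no swap
j=5: nums[5]=7 ≤ 8 → i=2, swap nums[2],nums[5] → [7, 8, 7, 10, 10, 9, 9, 10, 8, 10, 9, 8]
j=6: nums[6]=9 > 8 → no swap
(after j=6) nums = [7, 8, 7, 10, 10, 9, 9, 10, 8, 10, 9, 8]

[7, 8, 7, 10, 10, 9, 9, 10, 8, 10, 9, 8]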